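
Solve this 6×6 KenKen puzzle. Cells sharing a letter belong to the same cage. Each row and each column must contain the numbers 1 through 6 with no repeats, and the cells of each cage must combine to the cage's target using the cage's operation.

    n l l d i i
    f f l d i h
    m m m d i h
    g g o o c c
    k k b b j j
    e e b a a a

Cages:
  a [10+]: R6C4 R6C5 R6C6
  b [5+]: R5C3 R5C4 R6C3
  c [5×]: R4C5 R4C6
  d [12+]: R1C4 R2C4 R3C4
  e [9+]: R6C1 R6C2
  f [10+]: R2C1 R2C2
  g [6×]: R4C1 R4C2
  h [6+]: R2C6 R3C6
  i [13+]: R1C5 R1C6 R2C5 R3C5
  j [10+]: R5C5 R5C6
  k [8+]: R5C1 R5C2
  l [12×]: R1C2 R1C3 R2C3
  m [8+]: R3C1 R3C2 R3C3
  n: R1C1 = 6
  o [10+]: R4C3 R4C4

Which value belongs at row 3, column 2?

N is a freebie, so R1C1 = 6.
Column 1 now contains 6, which forces R2C1 = 4.
4 is placed in row 2, leaving R2C2 = 6.
The two cells of cage e must have sum 9, leaving R6C1 = 5.
The two cells of cage e must have sum 9; hence R6C2 = 4.
Column 1 now contains 5, so R5C1 = 3.
Cage k needs two cells with sum 8, which forces R5C2 = 5.
Row 5 now contains 3, so R5C3 = 1.
1 is placed in row 5; hence R5C4 = 2.
Column 3 already has 1, so R6C3 = 2.
The 3 cells of cage l must have product 12, leaving R1C2 = 1.
Cage l has product 12, which forces R1C3 = 4.
2 is placed in column 3; hence R2C3 = 3.
Column 3 already has 4, which forces R3C3 = 5.
Column 1 now contains 3, which forces R4C1 = 2.
Cage g needs two cells with product 6, so R4C2 = 3.
Column 3 already has 4, which forces R4C3 = 6.
Row 4 now contains 6, which forces R4C4 = 4.
Cage d needs sum 12; hence R1C4 = 5.
The 3 cells of cage d must have sum 12, leaving R2C4 = 1.
Column 1 now contains 2, leaving R3C1 = 1.
Column 2 already has 3; hence R3C2 = 2.
Cage d needs sum 12; hence R3C4 = 6.
Row 3 now contains 1, which forces R3C6 = 4.
4 is placed in column 6, so R5C6 = 6.
Column 4 now contains 6, which forces R6C4 = 3.
3 is placed in row 6, so R6C6 = 1.
Cage i has sum 13, leaving R1C5 = 2.
Cage i has sum 13, which forces R1C6 = 3.
The 4 cells of cage i must have sum 13, so R2C5 = 5.
Cage h needs two cells with sum 6, which forces R2C6 = 2.
Row 3 already has 4, so R3C5 = 3.
Cage c needs two cells with product 5; hence R4C5 = 1.
Column 6 now contains 1, which forces R4C6 = 5.
Row 5 now contains 6; hence R5C5 = 4.
1 is placed in row 6, which forces R6C5 = 6.
The full grid is 6 1 4 5 2 3 / 4 6 3 1 5 2 / 1 2 5 6 3 4 / 2 3 6 4 1 5 / 3 5 1 2 4 6 / 5 4 2 3 6 1.

2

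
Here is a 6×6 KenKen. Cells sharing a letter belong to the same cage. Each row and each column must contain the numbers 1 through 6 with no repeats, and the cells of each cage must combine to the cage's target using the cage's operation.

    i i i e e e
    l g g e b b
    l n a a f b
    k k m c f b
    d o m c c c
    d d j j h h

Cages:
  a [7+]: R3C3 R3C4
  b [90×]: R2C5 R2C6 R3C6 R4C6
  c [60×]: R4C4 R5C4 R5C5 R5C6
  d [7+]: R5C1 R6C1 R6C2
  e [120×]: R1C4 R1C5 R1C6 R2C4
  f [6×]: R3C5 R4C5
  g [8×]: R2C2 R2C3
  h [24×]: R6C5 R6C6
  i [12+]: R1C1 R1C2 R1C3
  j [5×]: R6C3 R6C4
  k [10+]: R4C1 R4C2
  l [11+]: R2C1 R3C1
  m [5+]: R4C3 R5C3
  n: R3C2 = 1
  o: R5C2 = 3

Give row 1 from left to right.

1 5 6 3 4 2

N is a freebie; hence R3C2 = 1.
Cage o is given, leaving R5C2 = 3.
The only place for 3 in row 6 is R6C1.
Cage d needs sum 7; hence R5C1 = 2.
Cage d has sum 7, so R6C2 = 2.
Column 2 now contains 2, leaving R2C2 = 4.
Cage g's pair has product 8, leaving R2C3 = 2.
4 is placed in column 2, leaving R4C2 = 6.
Column 2 already has 6, which forces R1C2 = 5.
Row 4 now contains 6, leaving R4C1 = 4.
4 is placed in row 4, so R4C3 = 1.
Column 3 already has 1, leaving R5C3 = 4.
Column 3 already has 1, which forces R6C3 = 5.
Row 6 already has 5, leaving R6C4 = 1.
Cage i needs sum 12, leaving R1C1 = 1.
Cage i has sum 12, which forces R1C3 = 6.
Cage e has product 120, which forces R2C4 = 5.
5 is placed in column 3, leaving R3C3 = 3.
The two cells of cage a must have sum 7, so R3C4 = 4.
3 is placed in row 3; hence R3C5 = 2.
Cage c needs product 60; hence R4C4 = 2.
Column 5 already has 2; hence R4C5 = 3.
3 is placed in row 4, leaving R4C6 = 5.
Column 4 already has 5, which forces R5C4 = 6.
Row 5 already has 6; hence R5C6 = 1.
2 is placed in column 4, leaving R1C4 = 3.
Column 5 now contains 3, so R1C5 = 4.
The 4 cells of cage e must have product 120, so R1C6 = 2.
5 is placed in row 2, leaving R2C1 = 6.
Cage b has product 90; hence R2C5 = 1.
Cage b needs product 90; hence R2C6 = 3.
The two cells of cage l must have sum 11, so R3C1 = 5.
5 is placed in column 6; hence R3C6 = 6.
1 is placed in row 5; hence R5C5 = 5.
Column 5 now contains 4, so R6C5 = 6.
Column 6 now contains 6, leaving R6C6 = 4.
The full grid is 1 5 6 3 4 2 / 6 4 2 5 1 3 / 5 1 3 4 2 6 / 4 6 1 2 3 5 / 2 3 4 6 5 1 / 3 2 5 1 6 4.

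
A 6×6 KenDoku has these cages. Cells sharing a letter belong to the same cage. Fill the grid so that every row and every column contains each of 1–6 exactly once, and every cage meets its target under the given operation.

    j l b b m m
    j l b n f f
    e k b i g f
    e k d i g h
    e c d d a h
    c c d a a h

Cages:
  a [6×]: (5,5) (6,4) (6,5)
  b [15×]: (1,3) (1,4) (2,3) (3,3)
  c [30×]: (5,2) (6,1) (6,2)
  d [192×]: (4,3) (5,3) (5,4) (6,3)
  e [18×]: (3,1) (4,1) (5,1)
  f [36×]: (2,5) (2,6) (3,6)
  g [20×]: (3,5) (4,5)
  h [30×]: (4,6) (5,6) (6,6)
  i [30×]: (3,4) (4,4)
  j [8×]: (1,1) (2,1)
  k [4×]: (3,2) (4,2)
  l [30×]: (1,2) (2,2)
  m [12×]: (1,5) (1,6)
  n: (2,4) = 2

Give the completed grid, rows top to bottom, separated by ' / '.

2 6 5 1 3 4 / 4 5 1 2 6 3 / 6 1 3 5 4 2 / 3 4 2 6 5 1 / 1 3 6 4 2 5 / 5 2 4 3 1 6

Cage b needs product 15, which forces (1,4) = 1.
N is a freebie, which forces (2,4) = 2.
Cage d has product 192; hence (5,4) = 4.
Column 4 now contains 2; hence (6,4) = 3.
Cage j's pair has product 8; hence (1,1) = 2.
Row 2 already has 2; hence (2,1) = 4.
Row 1 needs a 6, and only (1,2) is open for it.
Column 2 already has 6, so (2,2) = 5.
Cage c needs product 30, leaving (5,2) = 3.
Cage c has product 30, which forces (6,1) = 5.
Cage c needs product 30, which forces (6,2) = 2.
2 is placed in row 6; hence (6,5) = 1.
Row 6 now contains 1, which forces (6,6) = 6.
The 3 cells of cage f must have product 36, which forces (2,5) = 6.
Cage f needs product 36, leaving (2,6) = 3.
Column 6 already has 6, which forces (3,6) = 2.
Column 5 already has 1, which forces (5,5) = 2.
Row 6 now contains 6, leaving (6,3) = 4.
The two cells of cage m must have product 12; hence (1,5) = 3.
3 is placed in column 6, so (1,6) = 4.
3 is placed in row 2, leaving (2,3) = 1.
Cage d has product 192; hence (4,3) = 2.
Row 5 already has 2, so (5,3) = 6.
Row 1 already has 3, which forces (1,3) = 5.
Cage b needs product 15, so (3,3) = 3.
Row 5 already has 6, so (5,1) = 1.
Row 5 already has 1, which forces (5,6) = 5.
Row 3 now contains 3, leaving (3,1) = 6.
Row 3 now contains 6; hence (3,4) = 5.
5 is placed in row 3, which forces (3,5) = 4.
Cage e needs product 18, which forces (4,1) = 3.
Column 4 now contains 5, which forces (4,4) = 6.
Column 5 already has 4, which forces (4,5) = 5.
Column 6 now contains 5, leaving (4,6) = 1.
4 is placed in row 3, which forces (3,2) = 1.
Row 4 already has 1; hence (4,2) = 4.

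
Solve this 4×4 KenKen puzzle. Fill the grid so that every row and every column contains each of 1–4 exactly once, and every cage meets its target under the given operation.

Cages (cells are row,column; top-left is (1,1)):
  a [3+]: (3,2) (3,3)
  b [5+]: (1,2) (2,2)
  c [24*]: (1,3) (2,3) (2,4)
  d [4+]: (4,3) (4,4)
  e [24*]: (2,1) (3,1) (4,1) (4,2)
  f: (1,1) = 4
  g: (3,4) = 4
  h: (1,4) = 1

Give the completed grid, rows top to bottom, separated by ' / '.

4 2 3 1 / 1 3 4 2 / 3 1 2 4 / 2 4 1 3

Cage f is given; hence (1,1) = 4.
H is a freebie, which forces (1,4) = 1.
Cage g is a single given cell, leaving (3,4) = 4.
Column 4 already has 1, which forces (4,4) = 3.
Cage c has product 24, which forces (1,3) = 3.
Cage c has product 24, leaving (2,3) = 4.
Column 4 now contains 3, which forces (2,4) = 2.
Cage e has product 24, which forces (4,2) = 4.
3 is placed in row 4; hence (4,3) = 1.
3 is placed in row 1, so (1,2) = 2.
2 is placed in row 2, so (2,2) = 3.
Cage a's pair has sum 3, leaving (3,2) = 1.
1 is placed in column 3, so (3,3) = 2.
Row 4 now contains 1, so (4,1) = 2.
Row 2 now contains 3, so (2,1) = 1.
Row 3 already has 1, so (3,1) = 3.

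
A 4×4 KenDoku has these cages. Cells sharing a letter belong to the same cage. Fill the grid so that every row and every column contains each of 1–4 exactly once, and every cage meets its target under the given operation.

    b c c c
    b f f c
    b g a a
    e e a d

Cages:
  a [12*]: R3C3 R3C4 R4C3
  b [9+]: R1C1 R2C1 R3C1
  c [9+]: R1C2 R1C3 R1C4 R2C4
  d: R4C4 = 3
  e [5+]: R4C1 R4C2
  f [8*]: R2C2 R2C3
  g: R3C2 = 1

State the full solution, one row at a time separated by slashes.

2 3 1 4 / 3 2 4 1 / 4 1 3 2 / 1 4 2 3

G is a freebie, so R3C2 = 1.
Cage d is a single given cell, which forces R4C4 = 3.
Cage a has product 12, so R3C3 = 3.
Cage e's pair has sum 5, leaving R4C1 = 1.
Cage e needs two cells with sum 5, leaving R4C2 = 4.
1 is placed in row 4, which forces R4C3 = 2.
Column 2 now contains 4, which forces R2C2 = 2.
Column 3 now contains 2; hence R2C3 = 4.
2 is placed in row 2, so R2C4 = 1.
Cage a has product 12, leaving R3C4 = 2.
The 3 cells of cage b must have sum 9; hence R1C1 = 2.
Column 2 already has 2, so R1C2 = 3.
Column 3 now contains 4; hence R1C3 = 1.
Column 4 now contains 1; hence R1C4 = 4.
Row 2 already has 4, leaving R2C1 = 3.
Row 3 now contains 2, so R3C1 = 4.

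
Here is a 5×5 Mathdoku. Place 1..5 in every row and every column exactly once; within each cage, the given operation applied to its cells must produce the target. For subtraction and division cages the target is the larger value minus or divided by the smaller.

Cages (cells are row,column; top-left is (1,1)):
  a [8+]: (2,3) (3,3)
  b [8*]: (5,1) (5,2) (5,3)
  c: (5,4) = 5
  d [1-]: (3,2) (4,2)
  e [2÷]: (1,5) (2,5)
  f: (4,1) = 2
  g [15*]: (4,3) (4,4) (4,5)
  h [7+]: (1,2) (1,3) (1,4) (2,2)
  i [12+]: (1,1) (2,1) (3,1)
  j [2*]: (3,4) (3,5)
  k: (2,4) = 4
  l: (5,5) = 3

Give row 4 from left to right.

Cage h needs sum 7; hence (2,2) = 1.
K is a freebie, which forces (2,4) = 4.
Row 2 now contains 4; hence (2,5) = 2.
Column 5 now contains 2; hence (3,5) = 1.
Cage f is a single given cell, which forces (4,1) = 2.
Cage c is given, leaving (5,4) = 5.
Cage l is a single given cell, leaving (5,5) = 3.
Column 5 now contains 1, leaving (1,5) = 4.
Row 3 already has 1, leaving (3,4) = 2.
3 is placed in column 5, which forces (4,5) = 5.
Cage i has sum 12, so (3,1) = 4.
Column 1 now contains 4, so (5,1) = 1.
The two cells of cage d must have difference 1, leaving (4,2) = 4.
4 is placed in column 2, which forces (5,2) = 2.
Row 5 now contains 2, which forces (5,3) = 4.
Column 2 now contains 2; hence (1,2) = 3.
Cage h has sum 7; hence (1,3) = 2.
The 4 cells of cage h must have sum 7, so (1,4) = 1.
Column 2 already has 3, which forces (3,2) = 5.
Row 3 now contains 5; hence (3,3) = 3.
Column 3 now contains 3, so (4,3) = 1.
Column 4 already has 1, so (4,4) = 3.
Row 1 now contains 3, leaving (1,1) = 5.
Cage i needs sum 12; hence (2,1) = 3.
Column 3 now contains 3, so (2,3) = 5.
Completed grid: 5 3 2 1 4 / 3 1 5 4 2 / 4 5 3 2 1 / 2 4 1 3 5 / 1 2 4 5 3.

2 4 1 3 5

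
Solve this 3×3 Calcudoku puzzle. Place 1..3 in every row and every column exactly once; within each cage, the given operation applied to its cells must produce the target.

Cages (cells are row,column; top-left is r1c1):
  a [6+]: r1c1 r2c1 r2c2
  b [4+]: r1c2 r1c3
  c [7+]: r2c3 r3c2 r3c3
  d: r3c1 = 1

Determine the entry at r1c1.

2

Cage d is a single given cell, so r3c1 = 1.
Row 3 already has 1; hence r3c3 = 3.
Cage b needs two cells with sum 4, which forces r1c2 = 3.
Column 3 already has 3; hence r1c3 = 1.
Cage a has sum 6, leaving r2c2 = 1.
Column 3 already has 3; hence r2c3 = 2.
Row 3 already has 3, which forces r3c2 = 2.
Row 1 now contains 3, which forces r1c1 = 2.
Row 2 already has 2, so r2c1 = 3.
The full grid is 2 3 1 / 3 1 2 / 1 2 3.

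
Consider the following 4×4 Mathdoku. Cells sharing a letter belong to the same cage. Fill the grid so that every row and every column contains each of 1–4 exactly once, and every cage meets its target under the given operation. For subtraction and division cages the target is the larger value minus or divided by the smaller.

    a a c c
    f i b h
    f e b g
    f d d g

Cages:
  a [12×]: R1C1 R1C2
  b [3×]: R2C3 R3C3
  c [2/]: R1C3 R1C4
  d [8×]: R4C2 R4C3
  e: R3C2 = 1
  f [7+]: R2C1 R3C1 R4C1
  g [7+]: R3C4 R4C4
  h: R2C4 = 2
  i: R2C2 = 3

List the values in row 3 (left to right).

I is a freebie; hence R2C2 = 3.
Row 2 already has 3; hence R2C3 = 1.
Cage h is a single given cell; hence R2C4 = 2.
E is a freebie; hence R3C2 = 1.
Column 3 now contains 1, which forces R3C3 = 3.
Row 3 now contains 3, leaving R3C4 = 4.
4 is placed in column 4; hence R4C4 = 3.
Cage a's pair has product 12, which forces R1C1 = 3.
3 is placed in column 2; hence R1C2 = 4.
Cage c's pair has quotient 2, which forces R1C3 = 2.
4 is placed in column 4, leaving R1C4 = 1.
Row 2 now contains 2, leaving R2C1 = 4.
Row 3 already has 4, which forces R3C1 = 2.
Cage f needs sum 7, which forces R4C1 = 1.
4 is placed in column 2, which forces R4C2 = 2.
Column 3 already has 2, which forces R4C3 = 4.
Completed grid: 3 4 2 1 / 4 3 1 2 / 2 1 3 4 / 1 2 4 3.

2 1 3 4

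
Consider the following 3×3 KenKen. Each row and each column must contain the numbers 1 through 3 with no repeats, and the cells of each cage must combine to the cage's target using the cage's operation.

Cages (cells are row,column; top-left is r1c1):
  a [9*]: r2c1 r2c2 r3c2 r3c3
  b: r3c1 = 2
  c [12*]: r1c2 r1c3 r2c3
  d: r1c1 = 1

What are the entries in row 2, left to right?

Cage d is a single given cell; hence r1c1 = 1.
The 3 cells of cage c must have product 12, so r1c2 = 2.
Cage c has product 12, leaving r1c3 = 3.
1 is placed in column 1; hence r2c1 = 3.
3 is placed in row 2; hence r2c2 = 1.
The 3 cells of cage c must have product 12, which forces r2c3 = 2.
Cage b is a single given cell; hence r3c1 = 2.
Column 2 already has 1; hence r3c2 = 3.
Column 3 now contains 3, leaving r3c3 = 1.
The full grid is 1 2 3 / 3 1 2 / 2 3 1.

3 1 2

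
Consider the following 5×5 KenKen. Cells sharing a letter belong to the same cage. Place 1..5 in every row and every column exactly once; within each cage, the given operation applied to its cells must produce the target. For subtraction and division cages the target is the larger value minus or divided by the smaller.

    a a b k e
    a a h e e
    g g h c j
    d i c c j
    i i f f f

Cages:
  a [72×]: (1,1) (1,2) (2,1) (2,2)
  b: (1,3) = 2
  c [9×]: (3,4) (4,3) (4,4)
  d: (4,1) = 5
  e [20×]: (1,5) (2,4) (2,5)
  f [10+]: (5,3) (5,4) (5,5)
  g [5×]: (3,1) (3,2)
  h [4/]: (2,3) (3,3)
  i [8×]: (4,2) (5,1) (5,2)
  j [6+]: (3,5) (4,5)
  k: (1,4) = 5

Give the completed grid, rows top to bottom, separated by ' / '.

3 4 2 5 1 / 2 3 1 4 5 / 1 5 4 3 2 / 5 2 3 1 4 / 4 1 5 2 3

B is a freebie, leaving (1,3) = 2.
K is a freebie; hence (1,4) = 5.
Cage c needs product 9, which forces (3,4) = 3.
D is a freebie, which forces (4,1) = 5.
Cage c has product 9, leaving (4,3) = 3.
The 3 cells of cage c must have product 9, which forces (4,4) = 1.
Cage e needs product 20, leaving (1,5) = 1.
The 3 cells of cage e must have product 20, leaving (2,4) = 4.
Cage e needs product 20, so (2,5) = 5.
Column 1 already has 5, so (3,1) = 1.
Cage g's pair has product 5; hence (3,2) = 5.
Row 3 now contains 1; hence (3,3) = 4.
4 is placed in row 3, which forces (3,5) = 2.
Column 5 now contains 2; hence (4,5) = 4.
4 is placed in column 4, which forces (5,4) = 2.
Column 5 already has 5, leaving (5,5) = 3.
Row 2 now contains 4, leaving (2,3) = 1.
Row 4 now contains 4, which forces (4,2) = 2.
Row 5 now contains 2, which forces (5,1) = 4.
Cage i needs product 8, leaving (5,2) = 1.
The 3 cells of cage f must have sum 10, so (5,3) = 5.
Column 1 already has 4, which forces (1,1) = 3.
Cage a has product 72, so (1,2) = 4.
The 4 cells of cage a must have product 72, so (2,1) = 2.
Column 2 already has 2, which forces (2,2) = 3.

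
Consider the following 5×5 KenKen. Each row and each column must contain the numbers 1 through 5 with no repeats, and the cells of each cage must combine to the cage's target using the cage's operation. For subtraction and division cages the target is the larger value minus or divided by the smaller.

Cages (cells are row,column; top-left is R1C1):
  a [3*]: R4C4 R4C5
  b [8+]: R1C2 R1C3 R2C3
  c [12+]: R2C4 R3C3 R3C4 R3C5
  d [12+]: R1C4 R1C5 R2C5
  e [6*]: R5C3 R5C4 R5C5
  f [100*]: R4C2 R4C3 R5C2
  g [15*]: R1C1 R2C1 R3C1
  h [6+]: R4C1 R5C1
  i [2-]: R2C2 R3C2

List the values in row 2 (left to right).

Cage f has product 100; hence R4C2 = 4.
Cage f needs product 100, which forces R4C3 = 5.
Cage f needs product 100, which forces R5C2 = 5.
Cage h's pair has sum 6; hence R4C1 = 2.
Cage h's pair has sum 6, so R5C1 = 4.
The only place for 2 in column 2 is R1C2.
Cage b has sum 8; hence R1C3 = 4.
Cage b needs sum 8, which forces R2C3 = 2.
Cage d needs sum 12, so R2C5 = 4.
In row 1, 1 can only go at R1C1, so R1C1 = 1.
In row 2, 1 can only go at R2C2, so R2C2 = 1.
Column 2 already has 1; hence R3C2 = 3.
3 is placed in row 3, leaving R3C3 = 1.
Column 3 already has 1, so R5C3 = 3.
Cage g needs product 15, leaving R2C1 = 3.
The 4 cells of cage c must have sum 12, which forces R2C4 = 5.
3 is placed in row 3, which forces R3C1 = 5.
The 4 cells of cage c must have sum 12, leaving R3C4 = 4.
Cage c needs sum 12; hence R3C5 = 2.
Column 5 now contains 2, which forces R5C5 = 1.
Column 4 already has 5, leaving R1C4 = 3.
Cage d has sum 12, leaving R1C5 = 5.
Cage a needs two cells with product 3, so R4C4 = 1.
Column 5 already has 1; hence R4C5 = 3.
Row 5 now contains 1, leaving R5C4 = 2.
Completed grid: 1 2 4 3 5 / 3 1 2 5 4 / 5 3 1 4 2 / 2 4 5 1 3 / 4 5 3 2 1.

3 1 2 5 4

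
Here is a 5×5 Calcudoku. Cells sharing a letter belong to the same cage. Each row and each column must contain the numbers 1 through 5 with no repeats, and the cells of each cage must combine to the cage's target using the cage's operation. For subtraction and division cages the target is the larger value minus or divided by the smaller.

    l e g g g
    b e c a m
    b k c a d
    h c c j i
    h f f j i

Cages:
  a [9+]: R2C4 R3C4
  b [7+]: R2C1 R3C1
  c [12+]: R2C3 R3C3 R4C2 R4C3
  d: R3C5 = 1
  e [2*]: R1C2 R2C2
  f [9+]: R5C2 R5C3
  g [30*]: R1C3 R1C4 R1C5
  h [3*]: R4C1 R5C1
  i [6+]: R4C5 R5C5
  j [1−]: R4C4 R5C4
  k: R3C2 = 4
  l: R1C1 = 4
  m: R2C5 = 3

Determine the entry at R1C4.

3

Cage l is given, so R1C1 = 4.
M is a freebie, so R2C5 = 3.
Cage k is given, leaving R3C2 = 4.
Row 3 now contains 4, which forces R3C4 = 5.
Cage d is a single given cell, so R3C5 = 1.
Column 2 already has 4; hence R5C2 = 5.
Row 5 now contains 5, which forces R5C3 = 4.
Row 5 now contains 4, which forces R5C5 = 2.
2 is placed in column 5, which forces R1C5 = 5.
Cage b's pair has sum 7, which forces R2C1 = 5.
Column 4 now contains 5, leaving R2C4 = 4.
Cage b's pair has sum 7, which forces R3C1 = 2.
2 is placed in row 3, so R3C3 = 3.
4 is placed in column 4; hence R4C4 = 2.
Cage i's pair has sum 6, so R4C5 = 4.
Column 3 now contains 3; hence R1C3 = 2.
2 is placed in column 4, so R1C4 = 3.
The 4 cells of cage c must have sum 12, so R2C3 = 1.
Row 4 now contains 2, leaving R4C2 = 3.
The 4 cells of cage c must have sum 12, which forces R4C3 = 5.
3 is placed in column 4, which forces R5C4 = 1.
Row 1 already has 2, so R1C2 = 1.
Row 2 already has 1, which forces R2C2 = 2.
Row 4 now contains 3, which forces R4C1 = 1.
Row 5 now contains 1, so R5C1 = 3.
The full grid is 4 1 2 3 5 / 5 2 1 4 3 / 2 4 3 5 1 / 1 3 5 2 4 / 3 5 4 1 2.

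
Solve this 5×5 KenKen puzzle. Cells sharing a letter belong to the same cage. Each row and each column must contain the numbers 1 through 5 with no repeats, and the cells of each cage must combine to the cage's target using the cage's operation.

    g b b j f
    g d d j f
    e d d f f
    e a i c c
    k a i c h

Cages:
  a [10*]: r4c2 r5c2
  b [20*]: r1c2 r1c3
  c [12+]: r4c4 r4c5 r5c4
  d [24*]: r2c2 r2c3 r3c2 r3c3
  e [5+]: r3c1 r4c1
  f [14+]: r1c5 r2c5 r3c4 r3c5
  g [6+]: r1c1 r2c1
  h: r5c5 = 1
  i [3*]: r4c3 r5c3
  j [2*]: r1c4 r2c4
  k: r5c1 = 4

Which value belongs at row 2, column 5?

2

Cage k is a single given cell, which forces r5c1 = 4.
H is a freebie, so r5c5 = 1.
The two cells of cage i must have product 3, so r4c3 = 1.
Row 5 already has 1, leaving r5c3 = 3.
Row 5 already has 3, so r5c4 = 5.
Cage a's pair has product 10, so r4c2 = 5.
Row 5 now contains 5; hence r5c2 = 2.
Column 2 already has 5, which forces r1c2 = 4.
Cage b's pair has product 20, which forces r1c3 = 5.
Row 1 already has 5, which forces r1c1 = 1.
Row 1 now contains 1; hence r1c4 = 2.
Row 1 now contains 2, leaving r1c5 = 3.
Cage g needs two cells with sum 6, which forces r2c1 = 5.
2 is placed in column 4, so r2c4 = 1.
3 is placed in column 5; hence r4c5 = 4.
Row 2 already has 1, so r2c2 = 3.
4 is placed in column 5; hence r2c5 = 2.
Cage d has product 24, which forces r3c2 = 1.
Cage f needs sum 14, leaving r3c4 = 4.
The 4 cells of cage f must have sum 14; hence r3c5 = 5.
Row 4 now contains 4, leaving r4c4 = 3.
Row 2 now contains 2, leaving r2c3 = 4.
Cage e's pair has sum 5, leaving r3c1 = 3.
Row 3 now contains 4, leaving r3c3 = 2.
Row 4 now contains 3; hence r4c1 = 2.
The full grid is 1 4 5 2 3 / 5 3 4 1 2 / 3 1 2 4 5 / 2 5 1 3 4 / 4 2 3 5 1.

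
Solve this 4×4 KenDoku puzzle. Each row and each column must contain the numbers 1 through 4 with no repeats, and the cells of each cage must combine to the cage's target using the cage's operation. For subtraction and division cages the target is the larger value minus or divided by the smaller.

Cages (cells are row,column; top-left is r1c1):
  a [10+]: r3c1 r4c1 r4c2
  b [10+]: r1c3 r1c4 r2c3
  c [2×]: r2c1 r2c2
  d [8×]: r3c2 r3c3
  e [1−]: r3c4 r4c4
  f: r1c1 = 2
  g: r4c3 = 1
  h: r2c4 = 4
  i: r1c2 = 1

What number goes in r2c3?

Cage f is a single given cell, which forces r1c1 = 2.
Cage i is a single given cell, which forces r1c2 = 1.
Row 1 already has 2; hence r1c3 = 4.
4 is placed in row 1, which forces r1c4 = 3.
2 is placed in column 1, which forces r2c1 = 1.
Column 2 now contains 1, which forces r2c2 = 2.
4 is placed in column 3, leaving r2c3 = 3.
H is a freebie, leaving r2c4 = 4.
Column 2 now contains 2; hence r3c2 = 4.
4 is placed in column 3, which forces r3c3 = 2.
2 is placed in row 3, so r3c4 = 1.
2 is placed in column 1, which forces r4c1 = 4.
4 is placed in column 2, so r4c2 = 3.
Cage g is a single given cell, which forces r4c3 = 1.
Column 4 already has 1, which forces r4c4 = 2.
Row 3 now contains 4, which forces r3c1 = 3.
Filled in: 2 1 4 3 / 1 2 3 4 / 3 4 2 1 / 4 3 1 2.

3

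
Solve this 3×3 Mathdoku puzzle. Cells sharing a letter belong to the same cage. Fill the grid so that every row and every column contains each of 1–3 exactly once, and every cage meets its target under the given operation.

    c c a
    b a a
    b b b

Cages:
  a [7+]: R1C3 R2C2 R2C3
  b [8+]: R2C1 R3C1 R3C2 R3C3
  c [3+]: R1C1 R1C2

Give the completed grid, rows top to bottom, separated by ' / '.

1 2 3 / 2 3 1 / 3 1 2

Cage b needs sum 8, which forces R2C1 = 2.
Row 2 now contains 2, which forces R2C2 = 3.
Row 2 already has 3, which forces R2C3 = 1.
2 is placed in column 1; hence R1C1 = 1.
The two cells of cage c must have sum 3; hence R1C2 = 2.
Cage a needs sum 7, which forces R1C3 = 3.
Column 1 now contains 1; hence R3C1 = 3.
Column 2 already has 2, so R3C2 = 1.
3 is placed in column 3, which forces R3C3 = 2.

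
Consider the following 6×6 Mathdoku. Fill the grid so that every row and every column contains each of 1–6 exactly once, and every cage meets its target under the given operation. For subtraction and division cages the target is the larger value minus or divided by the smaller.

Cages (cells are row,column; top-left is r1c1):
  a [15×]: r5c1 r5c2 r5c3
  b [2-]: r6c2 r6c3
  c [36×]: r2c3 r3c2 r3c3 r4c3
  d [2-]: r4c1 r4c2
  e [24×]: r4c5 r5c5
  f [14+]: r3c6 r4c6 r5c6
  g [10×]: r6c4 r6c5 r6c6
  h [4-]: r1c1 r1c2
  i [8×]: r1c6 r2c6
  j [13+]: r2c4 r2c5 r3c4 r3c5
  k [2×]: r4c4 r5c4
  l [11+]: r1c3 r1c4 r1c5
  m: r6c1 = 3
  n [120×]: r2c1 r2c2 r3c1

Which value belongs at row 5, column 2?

3

Cage m is given, so r6c1 = 3.
Row 5 needs a 2, and only r5c4 is open for it.
Column 4 now contains 2, leaving r4c4 = 1.
1 is placed in column 4; hence r6c4 = 5.
Row 5 needs a 4, and only r5c5 is open for it.
4 is placed in column 5, leaving r4c5 = 6.
Row 5 needs a 6, and only r5c6 is open for it.
Column 6 needs a 1, and only r6c6 is open for it.
1 is placed in row 6, so r6c5 = 2.
In row 1, 3 can only go at r1c5, so r1c5 = 3.
Cage l has sum 11, so r1c3 = 2.
Cage l has sum 11; hence r1c4 = 6.
2 is placed in row 1, which forces r1c6 = 4.
Column 6 already has 4, so r2c6 = 2.
In row 3, 2 can only go at r3c2, so r3c2 = 2.
Cage c has product 36, so r4c3 = 3.
Row 4 already has 3, so r4c6 = 5.
Column 6 already has 5, which forces r3c6 = 3.
Row 4 already has 5, leaving r4c1 = 2.
Row 4 already has 3, which forces r4c2 = 4.
The 3 cells of cage a must have product 15, leaving r5c2 = 3.
Column 2 now contains 4, so r6c2 = 6.
Row 6 already has 6, so r6c3 = 4.
Column 2 now contains 6, leaving r2c2 = 5.
Cage j needs sum 13, leaving r2c4 = 3.
Row 2 now contains 5, leaving r2c5 = 1.
Row 3 now contains 3; hence r3c4 = 4.
Column 5 now contains 1, which forces r3c5 = 5.
The two cells of cage h must have difference 4, leaving r1c1 = 5.
Column 2 already has 5, which forces r1c2 = 1.
Cage n needs product 120, leaving r2c1 = 4.
Row 2 now contains 1; hence r2c3 = 6.
Row 3 now contains 4, which forces r3c1 = 6.
Cage c has product 36; hence r3c3 = 1.
5 is placed in column 1, so r5c1 = 1.
Column 3 now contains 1, so r5c3 = 5.
The full grid is 5 1 2 6 3 4 / 4 5 6 3 1 2 / 6 2 1 4 5 3 / 2 4 3 1 6 5 / 1 3 5 2 4 6 / 3 6 4 5 2 1.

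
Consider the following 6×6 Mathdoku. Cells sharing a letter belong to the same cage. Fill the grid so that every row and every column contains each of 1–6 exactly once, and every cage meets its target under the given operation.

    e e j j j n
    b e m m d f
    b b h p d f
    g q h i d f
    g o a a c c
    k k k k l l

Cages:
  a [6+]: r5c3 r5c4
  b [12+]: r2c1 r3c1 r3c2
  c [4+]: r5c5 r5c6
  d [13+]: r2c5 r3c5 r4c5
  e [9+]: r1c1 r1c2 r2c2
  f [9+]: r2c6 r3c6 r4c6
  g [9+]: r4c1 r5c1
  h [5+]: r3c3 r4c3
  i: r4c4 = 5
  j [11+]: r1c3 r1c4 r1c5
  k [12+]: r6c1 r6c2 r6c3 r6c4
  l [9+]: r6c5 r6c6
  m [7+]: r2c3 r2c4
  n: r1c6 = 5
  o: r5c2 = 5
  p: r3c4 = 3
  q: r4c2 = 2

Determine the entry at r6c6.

N is a freebie, so r1c6 = 5.
Cage p is a single given cell, leaving r3c4 = 3.
Q is a freebie, leaving r4c2 = 2.
Cage i is a single given cell, leaving r4c4 = 5.
Cage o is given; hence r5c2 = 5.
The only place for 6 in row 5 is r5c1.
Column 1 now contains 6, so r4c1 = 3.
The 3 cells of cage b must have sum 12, leaving r3c2 = 6.
The 3 cells of cage d must have sum 13; hence r4c5 = 6.
Cage f has sum 9, leaving r3c6 = 2.
The pair r3c3/r4c3 in column 3 holds {1, 4}, leaving r5c3 = 2.
Cage a's pair has sum 6, so r5c4 = 4.
In row 2, 4 can only go at r2c2, so r2c2 = 4.
The only place for 1 in column 5 is r5c5.
Row 5 already has 1, which forces r5c6 = 3.
3 is placed in column 6; hence r2c6 = 6.
Cage f has sum 9, which forces r4c6 = 1.
Column 6 already has 6; hence r6c6 = 4.
Row 2 now contains 6, so r2c3 = 5.
Cage m's pair has sum 7; hence r2c4 = 2.
Row 2 already has 2, so r2c5 = 3.
Cage h needs two cells with sum 5, leaving r3c3 = 1.
1 is placed in row 4, leaving r4c3 = 4.
Cage l's pair has sum 9, leaving r6c5 = 5.
Row 2 already has 2, so r2c1 = 1.
Cage b has sum 12; hence r3c1 = 5.
5 is placed in column 5, so r3c5 = 4.
The 4 cells of cage k must have sum 12; hence r6c1 = 2.
Column 1 now contains 2; hence r1c1 = 4.
Cage e has sum 9, which forces r1c2 = 1.
Cage j needs sum 11, so r1c3 = 3.
The 3 cells of cage j must have sum 11, leaving r1c4 = 6.
4 is placed in column 5, leaving r1c5 = 2.
Column 2 already has 1, leaving r6c2 = 3.
Column 3 already has 3, so r6c3 = 6.
6 is placed in column 4, leaving r6c4 = 1.
The full grid is 4 1 3 6 2 5 / 1 4 5 2 3 6 / 5 6 1 3 4 2 / 3 2 4 5 6 1 / 6 5 2 4 1 3 / 2 3 6 1 5 4.

4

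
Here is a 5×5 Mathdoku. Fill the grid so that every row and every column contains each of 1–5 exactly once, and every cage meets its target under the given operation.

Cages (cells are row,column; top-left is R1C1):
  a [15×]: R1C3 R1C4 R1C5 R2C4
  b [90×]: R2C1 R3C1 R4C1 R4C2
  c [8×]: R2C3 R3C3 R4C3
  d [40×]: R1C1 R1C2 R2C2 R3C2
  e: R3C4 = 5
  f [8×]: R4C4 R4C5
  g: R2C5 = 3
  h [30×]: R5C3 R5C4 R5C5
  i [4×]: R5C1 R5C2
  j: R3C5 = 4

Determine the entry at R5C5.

Cage a needs product 15, leaving R2C4 = 1.
G is a freebie, so R2C5 = 3.
E is a freebie, leaving R3C4 = 5.
J is a freebie, which forces R3C5 = 4.
Cage b has product 90, which forces R4C2 = 3.
Column 5 already has 4, which forces R4C5 = 2.
Column 5 now contains 2; hence R5C5 = 5.
Cage a has product 15, leaving R1C3 = 5.
5 is placed in column 4, leaving R1C4 = 3.
Column 5 now contains 5, leaving R1C5 = 1.
Cage b has product 90, leaving R2C1 = 2.
Row 2 now contains 2, which forces R2C3 = 4.
Cage b has product 90; hence R3C1 = 3.
Row 4 already has 2, which forces R4C1 = 5.
Column 3 already has 4, which forces R4C3 = 1.
Row 4 already has 2, so R4C4 = 4.
Column 4 already has 3; hence R5C4 = 2.
2 is placed in column 1, so R1C1 = 4.
The 4 cells of cage d must have product 40, which forces R1C2 = 2.
Row 2 now contains 4; hence R2C2 = 5.
Cage d needs product 40; hence R3C2 = 1.
Column 3 already has 1, leaving R3C3 = 2.
Column 1 already has 4; hence R5C1 = 1.
Column 2 already has 1, which forces R5C2 = 4.
Row 5 already has 2, leaving R5C3 = 3.
Completed grid: 4 2 5 3 1 / 2 5 4 1 3 / 3 1 2 5 4 / 5 3 1 4 2 / 1 4 3 2 5.

5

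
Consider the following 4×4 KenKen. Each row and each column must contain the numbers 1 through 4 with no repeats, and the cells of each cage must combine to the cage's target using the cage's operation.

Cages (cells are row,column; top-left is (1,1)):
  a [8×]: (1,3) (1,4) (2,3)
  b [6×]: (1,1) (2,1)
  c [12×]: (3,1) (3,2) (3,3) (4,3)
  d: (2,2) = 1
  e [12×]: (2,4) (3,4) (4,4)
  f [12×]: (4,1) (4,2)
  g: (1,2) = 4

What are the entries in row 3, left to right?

G is a freebie; hence (1,2) = 4.
Cage d is given, so (2,2) = 1.
Column 2 already has 4, which forces (4,2) = 3.
The 3 cells of cage a must have product 8, which forces (2,3) = 4.
4 is placed in row 2, which forces (2,4) = 3.
3 is placed in column 2; hence (3,2) = 2.
Row 4 already has 3, leaving (4,1) = 4.
The 4 cells of cage c must have product 12, which forces (4,3) = 2.
Row 4 already has 4; hence (4,4) = 1.
Cage b needs two cells with product 6, which forces (1,1) = 3.
Column 3 now contains 2, so (1,3) = 1.
1 is placed in column 4, so (1,4) = 2.
Row 2 already has 3; hence (2,1) = 2.
Column 1 already has 3, so (3,1) = 1.
Column 3 now contains 1, leaving (3,3) = 3.
1 is placed in column 4, which forces (3,4) = 4.
Filled in: 3 4 1 2 / 2 1 4 3 / 1 2 3 4 / 4 3 2 1.

1 2 3 4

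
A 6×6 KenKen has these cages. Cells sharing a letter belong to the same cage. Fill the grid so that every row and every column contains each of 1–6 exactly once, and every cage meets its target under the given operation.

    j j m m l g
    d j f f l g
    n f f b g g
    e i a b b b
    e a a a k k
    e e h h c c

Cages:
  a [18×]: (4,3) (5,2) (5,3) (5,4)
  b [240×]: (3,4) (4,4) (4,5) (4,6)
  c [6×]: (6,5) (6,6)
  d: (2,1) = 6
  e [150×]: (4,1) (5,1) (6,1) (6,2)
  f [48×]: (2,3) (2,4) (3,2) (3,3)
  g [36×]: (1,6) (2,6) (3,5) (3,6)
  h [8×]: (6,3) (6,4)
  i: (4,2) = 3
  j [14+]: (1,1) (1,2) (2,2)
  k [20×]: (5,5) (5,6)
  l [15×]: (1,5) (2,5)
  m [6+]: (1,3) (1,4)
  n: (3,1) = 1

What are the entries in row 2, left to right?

D is a freebie, so (2,1) = 6.
N is a freebie, leaving (3,1) = 1.
Cage i is given, leaving (4,2) = 3.
Row 4 already has 3; hence (4,3) = 1.
Cage e has product 150, so (6,2) = 5.
The 3 cells of cage j must have sum 14, so (1,1) = 4.
The 3 cells of cage j must have sum 14, which forces (1,2) = 6.
5 is placed in column 2; hence (2,2) = 4.
Column 2 already has 4, leaving (3,2) = 2.
6 is placed in column 2; hence (5,2) = 1.
Cage m's pair has sum 6; hence (1,3) = 5.
The two cells of cage m must have sum 6, which forces (1,4) = 1.
Row 1 now contains 5, so (1,5) = 3.
Row 1 already has 3, which forces (1,6) = 2.
3 is placed in column 5; hence (2,5) = 5.
Cage f has product 48, so (3,3) = 4.
3 is placed in column 5, so (3,5) = 6.
Row 3 already has 6, leaving (3,6) = 3.
Column 5 now contains 5, so (5,5) = 4.
Row 5 now contains 4, leaving (5,6) = 5.
4 is placed in column 3, which forces (6,3) = 2.
Row 6 already has 2, so (6,4) = 4.
Row 6 already has 2, so (6,5) = 1.
Row 6 already has 1, leaving (6,6) = 6.
Column 3 now contains 2, leaving (2,3) = 3.
The 4 cells of cage f must have product 48, leaving (2,4) = 2.
3 is placed in column 6, so (2,6) = 1.
Row 3 already has 6, so (3,4) = 5.
The 4 cells of cage e must have product 150, so (4,1) = 5.
Cage b has product 240, leaving (4,4) = 6.
4 is placed in column 5, which forces (4,5) = 2.
6 is placed in column 6, leaving (4,6) = 4.
Cage e needs product 150, which forces (5,1) = 2.
Column 3 now contains 3, leaving (5,3) = 6.
Column 4 now contains 6, leaving (5,4) = 3.
Row 6 already has 2, which forces (6,1) = 3.
Filled in: 4 6 5 1 3 2 / 6 4 3 2 5 1 / 1 2 4 5 6 3 / 5 3 1 6 2 4 / 2 1 6 3 4 5 / 3 5 2 4 1 6.

6 4 3 2 5 1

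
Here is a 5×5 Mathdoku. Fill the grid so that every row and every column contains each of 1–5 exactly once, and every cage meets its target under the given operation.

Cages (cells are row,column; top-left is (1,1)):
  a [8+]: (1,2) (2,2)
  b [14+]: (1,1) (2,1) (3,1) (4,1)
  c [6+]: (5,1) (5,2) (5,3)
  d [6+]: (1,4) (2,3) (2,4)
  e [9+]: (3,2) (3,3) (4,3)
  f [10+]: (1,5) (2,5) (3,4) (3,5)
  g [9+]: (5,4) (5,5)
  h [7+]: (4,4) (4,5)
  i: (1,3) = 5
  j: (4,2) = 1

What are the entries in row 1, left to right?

2 3 5 1 4

I is a freebie, which forces (1,3) = 5.
Cage j is given, leaving (4,2) = 1.
Row 1 now contains 5, which forces (1,2) = 3.
Cage a needs two cells with sum 8, which forces (2,2) = 5.
Column 2 now contains 3; hence (5,2) = 2.
Column 2 already has 2, so (3,2) = 4.
In column 1, 1 can only go at (5,1), so (5,1) = 1.
1 is placed in row 5, which forces (5,3) = 3.
The 3 cells of cage e must have sum 9; hence (3,3) = 1.
Cage e needs sum 9, which forces (4,3) = 4.
Cage d needs sum 6, leaving (1,4) = 1.
1 is placed in column 3, so (2,3) = 2.
Cage d needs sum 6, so (2,4) = 3.
Column 4 now contains 3, leaving (3,4) = 2.
2 is placed in column 4, which forces (4,4) = 5.
5 is placed in row 4, which forces (4,5) = 2.
Column 4 now contains 5, leaving (5,4) = 4.
Row 5 already has 4, leaving (5,5) = 5.
The 4 cells of cage b must have sum 14; hence (1,1) = 2.
Column 5 already has 2, so (1,5) = 4.
3 is placed in row 2, leaving (2,1) = 4.
The 4 cells of cage f must have sum 10, leaving (2,5) = 1.
The 4 cells of cage b must have sum 14, which forces (3,1) = 5.
Column 5 already has 5, so (3,5) = 3.
Row 4 now contains 2, so (4,1) = 3.
Filled in: 2 3 5 1 4 / 4 5 2 3 1 / 5 4 1 2 3 / 3 1 4 5 2 / 1 2 3 4 5.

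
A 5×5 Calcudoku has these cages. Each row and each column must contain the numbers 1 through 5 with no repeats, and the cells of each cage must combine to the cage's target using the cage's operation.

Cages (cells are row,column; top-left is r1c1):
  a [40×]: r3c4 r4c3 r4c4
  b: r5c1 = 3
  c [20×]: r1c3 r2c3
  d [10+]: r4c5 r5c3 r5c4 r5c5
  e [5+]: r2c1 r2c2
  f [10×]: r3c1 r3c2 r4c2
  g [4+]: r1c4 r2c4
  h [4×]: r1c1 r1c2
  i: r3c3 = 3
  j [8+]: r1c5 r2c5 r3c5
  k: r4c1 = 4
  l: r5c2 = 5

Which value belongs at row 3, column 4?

Cage i is a single given cell, which forces r3c3 = 3.
Cage k is a single given cell, so r4c1 = 4.
Cage b is given; hence r5c1 = 3.
Cage l is a single given cell, leaving r5c2 = 5.
Column 1 already has 4, which forces r1c1 = 1.
The two cells of cage h must have product 4, so r1c2 = 4.
Row 1 now contains 4, so r1c3 = 5.
1 is placed in row 1, so r1c4 = 3.
3 is placed in row 1, which forces r1c5 = 2.
1 is placed in column 1, which forces r2c1 = 2.
4 is placed in column 2, which forces r2c2 = 3.
5 is placed in column 3; hence r2c3 = 4.
3 is placed in column 4, which forces r2c4 = 1.
Row 2 already has 1; hence r2c5 = 5.
The 3 cells of cage f must have product 10, which forces r3c1 = 5.
The 3 cells of cage a must have product 40, leaving r3c4 = 4.
4 is placed in row 3, leaving r3c5 = 1.
5 is placed in column 3, which forces r4c3 = 2.
Row 4 already has 2, so r4c4 = 5.
Cage d needs sum 10, which forces r4c5 = 3.
Column 3 already has 2, leaving r5c3 = 1.
4 is placed in column 4, leaving r5c4 = 2.
Column 5 already has 1, so r5c5 = 4.
Row 3 now contains 1, so r3c2 = 2.
Row 4 already has 2, which forces r4c2 = 1.
The full grid is 1 4 5 3 2 / 2 3 4 1 5 / 5 2 3 4 1 / 4 1 2 5 3 / 3 5 1 2 4.

4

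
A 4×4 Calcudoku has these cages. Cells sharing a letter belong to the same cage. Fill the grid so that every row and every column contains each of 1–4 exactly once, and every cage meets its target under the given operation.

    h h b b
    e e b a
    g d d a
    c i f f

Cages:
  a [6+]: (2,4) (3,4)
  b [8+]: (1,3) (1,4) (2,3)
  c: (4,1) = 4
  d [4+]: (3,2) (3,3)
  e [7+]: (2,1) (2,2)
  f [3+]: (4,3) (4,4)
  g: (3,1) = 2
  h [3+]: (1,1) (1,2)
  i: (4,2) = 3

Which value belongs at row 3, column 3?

Cage g is given, leaving (3,1) = 2.
2 is placed in row 3; hence (3,4) = 4.
C is a freebie, which forces (4,1) = 4.
Cage i is given, which forces (4,2) = 3.
Column 1 already has 2, so (1,1) = 1.
Cage h's pair has sum 3, so (1,2) = 2.
Row 1 now contains 2; hence (1,4) = 3.
Column 1 already has 4; hence (2,1) = 3.
Column 2 now contains 3; hence (2,2) = 4.
Column 4 already has 4, leaving (2,4) = 2.
Column 2 now contains 3, so (3,2) = 1.
Cage d needs two cells with sum 4, leaving (3,3) = 3.
Column 4 now contains 2, leaving (4,4) = 1.
Row 1 now contains 3, so (1,3) = 4.
Row 2 already has 2, leaving (2,3) = 1.
Row 4 now contains 1, leaving (4,3) = 2.
Filled in: 1 2 4 3 / 3 4 1 2 / 2 1 3 4 / 4 3 2 1.

3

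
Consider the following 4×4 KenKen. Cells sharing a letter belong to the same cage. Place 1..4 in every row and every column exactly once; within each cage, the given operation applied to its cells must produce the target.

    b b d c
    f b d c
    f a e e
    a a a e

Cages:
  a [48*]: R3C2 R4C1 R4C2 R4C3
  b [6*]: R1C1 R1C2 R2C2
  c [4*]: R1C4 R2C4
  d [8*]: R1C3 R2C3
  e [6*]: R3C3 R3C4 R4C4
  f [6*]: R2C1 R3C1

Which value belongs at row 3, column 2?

4

The only place for 4 in row 3 is R3C2.
In row 4, 2 can only go at R4C4, so R4C4 = 2.
In row 3, 2 can only go at R3C1, so R3C1 = 2.
Column 1 now contains 2, which forces R2C1 = 3.
Column 1 already has 3, so R1C1 = 1.
The 3 cells of cage b must have product 6, so R1C2 = 3.
Row 1 already has 1, which forces R1C4 = 4.
Cage b has product 6, which forces R2C2 = 2.
Row 2 now contains 2, so R2C3 = 4.
Column 4 already has 4, so R2C4 = 1.
1 is placed in column 4, so R3C4 = 3.
Column 1 already has 1; hence R4C1 = 4.
3 is placed in column 2; hence R4C2 = 1.
1 is placed in row 4; hence R4C3 = 3.
Row 1 now contains 4, which forces R1C3 = 2.
Row 3 already has 3, so R3C3 = 1.
The full grid is 1 3 2 4 / 3 2 4 1 / 2 4 1 3 / 4 1 3 2.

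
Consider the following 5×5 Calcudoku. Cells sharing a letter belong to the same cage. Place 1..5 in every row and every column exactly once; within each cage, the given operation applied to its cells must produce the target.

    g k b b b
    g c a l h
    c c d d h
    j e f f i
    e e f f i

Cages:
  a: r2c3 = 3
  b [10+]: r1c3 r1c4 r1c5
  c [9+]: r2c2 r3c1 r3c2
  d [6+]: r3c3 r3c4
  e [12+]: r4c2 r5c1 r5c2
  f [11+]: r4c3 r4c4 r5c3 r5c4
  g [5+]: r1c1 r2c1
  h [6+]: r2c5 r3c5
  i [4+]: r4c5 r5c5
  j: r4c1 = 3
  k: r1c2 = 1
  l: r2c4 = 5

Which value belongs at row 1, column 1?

4

K is a freebie, so r1c2 = 1.
Cage a is a single given cell, leaving r2c3 = 3.
L is a freebie; hence r2c4 = 5.
Cage j is a single given cell, which forces r4c1 = 3.
3 is placed in row 4; hence r4c5 = 1.
Column 5 already has 1; hence r5c5 = 3.
The two cells of cage g must have sum 5; hence r1c1 = 4.
Cage b needs sum 10, which forces r1c4 = 3.
Cage g needs two cells with sum 5, leaving r2c1 = 1.
Column 1 now contains 4, which forces r3c1 = 2.
Row 3 now contains 2; hence r3c5 = 4.
Cage e has sum 12, so r4c2 = 5.
The 3 cells of cage e must have sum 12, which forces r5c1 = 5.
The 3 cells of cage e must have sum 12; hence r5c2 = 2.
Column 2 already has 2; hence r2c2 = 4.
4 is placed in column 5, so r2c5 = 2.
Column 2 already has 5, which forces r3c2 = 3.
Row 3 now contains 4; hence r3c3 = 5.
Row 3 now contains 4; hence r3c4 = 1.
Column 4 now contains 1; hence r5c4 = 4.
5 is placed in column 3, so r1c3 = 2.
2 is placed in column 5, so r1c5 = 5.
The 4 cells of cage f must have sum 11, leaving r4c3 = 4.
Column 4 already has 4; hence r4c4 = 2.
4 is placed in row 5, leaving r5c3 = 1.
Filled in: 4 1 2 3 5 / 1 4 3 5 2 / 2 3 5 1 4 / 3 5 4 2 1 / 5 2 1 4 3.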